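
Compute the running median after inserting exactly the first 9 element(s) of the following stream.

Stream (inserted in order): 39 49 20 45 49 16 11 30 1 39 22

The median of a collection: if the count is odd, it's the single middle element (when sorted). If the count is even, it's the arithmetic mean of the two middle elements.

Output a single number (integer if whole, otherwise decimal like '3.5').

Answer: 30

Derivation:
Step 1: insert 39 -> lo=[39] (size 1, max 39) hi=[] (size 0) -> median=39
Step 2: insert 49 -> lo=[39] (size 1, max 39) hi=[49] (size 1, min 49) -> median=44
Step 3: insert 20 -> lo=[20, 39] (size 2, max 39) hi=[49] (size 1, min 49) -> median=39
Step 4: insert 45 -> lo=[20, 39] (size 2, max 39) hi=[45, 49] (size 2, min 45) -> median=42
Step 5: insert 49 -> lo=[20, 39, 45] (size 3, max 45) hi=[49, 49] (size 2, min 49) -> median=45
Step 6: insert 16 -> lo=[16, 20, 39] (size 3, max 39) hi=[45, 49, 49] (size 3, min 45) -> median=42
Step 7: insert 11 -> lo=[11, 16, 20, 39] (size 4, max 39) hi=[45, 49, 49] (size 3, min 45) -> median=39
Step 8: insert 30 -> lo=[11, 16, 20, 30] (size 4, max 30) hi=[39, 45, 49, 49] (size 4, min 39) -> median=34.5
Step 9: insert 1 -> lo=[1, 11, 16, 20, 30] (size 5, max 30) hi=[39, 45, 49, 49] (size 4, min 39) -> median=30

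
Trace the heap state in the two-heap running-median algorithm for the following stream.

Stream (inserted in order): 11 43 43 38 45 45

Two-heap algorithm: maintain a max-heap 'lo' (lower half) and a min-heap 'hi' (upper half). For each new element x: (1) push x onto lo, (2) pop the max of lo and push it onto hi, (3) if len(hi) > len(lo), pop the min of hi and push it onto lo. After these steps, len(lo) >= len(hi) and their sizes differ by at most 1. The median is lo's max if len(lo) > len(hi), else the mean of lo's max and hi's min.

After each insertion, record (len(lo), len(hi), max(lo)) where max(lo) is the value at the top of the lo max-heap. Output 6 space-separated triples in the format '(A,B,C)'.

Step 1: insert 11 -> lo=[11] hi=[] -> (len(lo)=1, len(hi)=0, max(lo)=11)
Step 2: insert 43 -> lo=[11] hi=[43] -> (len(lo)=1, len(hi)=1, max(lo)=11)
Step 3: insert 43 -> lo=[11, 43] hi=[43] -> (len(lo)=2, len(hi)=1, max(lo)=43)
Step 4: insert 38 -> lo=[11, 38] hi=[43, 43] -> (len(lo)=2, len(hi)=2, max(lo)=38)
Step 5: insert 45 -> lo=[11, 38, 43] hi=[43, 45] -> (len(lo)=3, len(hi)=2, max(lo)=43)
Step 6: insert 45 -> lo=[11, 38, 43] hi=[43, 45, 45] -> (len(lo)=3, len(hi)=3, max(lo)=43)

Answer: (1,0,11) (1,1,11) (2,1,43) (2,2,38) (3,2,43) (3,3,43)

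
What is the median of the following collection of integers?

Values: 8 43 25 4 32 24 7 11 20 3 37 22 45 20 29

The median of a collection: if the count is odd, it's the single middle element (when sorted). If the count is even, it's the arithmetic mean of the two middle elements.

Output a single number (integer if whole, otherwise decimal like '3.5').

Answer: 22

Derivation:
Step 1: insert 8 -> lo=[8] (size 1, max 8) hi=[] (size 0) -> median=8
Step 2: insert 43 -> lo=[8] (size 1, max 8) hi=[43] (size 1, min 43) -> median=25.5
Step 3: insert 25 -> lo=[8, 25] (size 2, max 25) hi=[43] (size 1, min 43) -> median=25
Step 4: insert 4 -> lo=[4, 8] (size 2, max 8) hi=[25, 43] (size 2, min 25) -> median=16.5
Step 5: insert 32 -> lo=[4, 8, 25] (size 3, max 25) hi=[32, 43] (size 2, min 32) -> median=25
Step 6: insert 24 -> lo=[4, 8, 24] (size 3, max 24) hi=[25, 32, 43] (size 3, min 25) -> median=24.5
Step 7: insert 7 -> lo=[4, 7, 8, 24] (size 4, max 24) hi=[25, 32, 43] (size 3, min 25) -> median=24
Step 8: insert 11 -> lo=[4, 7, 8, 11] (size 4, max 11) hi=[24, 25, 32, 43] (size 4, min 24) -> median=17.5
Step 9: insert 20 -> lo=[4, 7, 8, 11, 20] (size 5, max 20) hi=[24, 25, 32, 43] (size 4, min 24) -> median=20
Step 10: insert 3 -> lo=[3, 4, 7, 8, 11] (size 5, max 11) hi=[20, 24, 25, 32, 43] (size 5, min 20) -> median=15.5
Step 11: insert 37 -> lo=[3, 4, 7, 8, 11, 20] (size 6, max 20) hi=[24, 25, 32, 37, 43] (size 5, min 24) -> median=20
Step 12: insert 22 -> lo=[3, 4, 7, 8, 11, 20] (size 6, max 20) hi=[22, 24, 25, 32, 37, 43] (size 6, min 22) -> median=21
Step 13: insert 45 -> lo=[3, 4, 7, 8, 11, 20, 22] (size 7, max 22) hi=[24, 25, 32, 37, 43, 45] (size 6, min 24) -> median=22
Step 14: insert 20 -> lo=[3, 4, 7, 8, 11, 20, 20] (size 7, max 20) hi=[22, 24, 25, 32, 37, 43, 45] (size 7, min 22) -> median=21
Step 15: insert 29 -> lo=[3, 4, 7, 8, 11, 20, 20, 22] (size 8, max 22) hi=[24, 25, 29, 32, 37, 43, 45] (size 7, min 24) -> median=22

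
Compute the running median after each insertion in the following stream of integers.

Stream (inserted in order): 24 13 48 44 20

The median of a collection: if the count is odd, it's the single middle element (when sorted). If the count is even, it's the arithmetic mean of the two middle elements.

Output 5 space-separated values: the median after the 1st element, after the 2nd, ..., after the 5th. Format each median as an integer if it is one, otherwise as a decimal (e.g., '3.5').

Answer: 24 18.5 24 34 24

Derivation:
Step 1: insert 24 -> lo=[24] (size 1, max 24) hi=[] (size 0) -> median=24
Step 2: insert 13 -> lo=[13] (size 1, max 13) hi=[24] (size 1, min 24) -> median=18.5
Step 3: insert 48 -> lo=[13, 24] (size 2, max 24) hi=[48] (size 1, min 48) -> median=24
Step 4: insert 44 -> lo=[13, 24] (size 2, max 24) hi=[44, 48] (size 2, min 44) -> median=34
Step 5: insert 20 -> lo=[13, 20, 24] (size 3, max 24) hi=[44, 48] (size 2, min 44) -> median=24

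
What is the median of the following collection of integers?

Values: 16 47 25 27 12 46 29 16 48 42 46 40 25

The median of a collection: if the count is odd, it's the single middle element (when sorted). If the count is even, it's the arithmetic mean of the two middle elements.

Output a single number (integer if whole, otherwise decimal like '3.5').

Step 1: insert 16 -> lo=[16] (size 1, max 16) hi=[] (size 0) -> median=16
Step 2: insert 47 -> lo=[16] (size 1, max 16) hi=[47] (size 1, min 47) -> median=31.5
Step 3: insert 25 -> lo=[16, 25] (size 2, max 25) hi=[47] (size 1, min 47) -> median=25
Step 4: insert 27 -> lo=[16, 25] (size 2, max 25) hi=[27, 47] (size 2, min 27) -> median=26
Step 5: insert 12 -> lo=[12, 16, 25] (size 3, max 25) hi=[27, 47] (size 2, min 27) -> median=25
Step 6: insert 46 -> lo=[12, 16, 25] (size 3, max 25) hi=[27, 46, 47] (size 3, min 27) -> median=26
Step 7: insert 29 -> lo=[12, 16, 25, 27] (size 4, max 27) hi=[29, 46, 47] (size 3, min 29) -> median=27
Step 8: insert 16 -> lo=[12, 16, 16, 25] (size 4, max 25) hi=[27, 29, 46, 47] (size 4, min 27) -> median=26
Step 9: insert 48 -> lo=[12, 16, 16, 25, 27] (size 5, max 27) hi=[29, 46, 47, 48] (size 4, min 29) -> median=27
Step 10: insert 42 -> lo=[12, 16, 16, 25, 27] (size 5, max 27) hi=[29, 42, 46, 47, 48] (size 5, min 29) -> median=28
Step 11: insert 46 -> lo=[12, 16, 16, 25, 27, 29] (size 6, max 29) hi=[42, 46, 46, 47, 48] (size 5, min 42) -> median=29
Step 12: insert 40 -> lo=[12, 16, 16, 25, 27, 29] (size 6, max 29) hi=[40, 42, 46, 46, 47, 48] (size 6, min 40) -> median=34.5
Step 13: insert 25 -> lo=[12, 16, 16, 25, 25, 27, 29] (size 7, max 29) hi=[40, 42, 46, 46, 47, 48] (size 6, min 40) -> median=29

Answer: 29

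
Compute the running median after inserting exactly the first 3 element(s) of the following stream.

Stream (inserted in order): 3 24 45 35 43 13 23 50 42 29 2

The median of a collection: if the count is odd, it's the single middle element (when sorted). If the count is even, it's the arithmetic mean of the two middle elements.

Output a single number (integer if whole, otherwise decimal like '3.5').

Answer: 24

Derivation:
Step 1: insert 3 -> lo=[3] (size 1, max 3) hi=[] (size 0) -> median=3
Step 2: insert 24 -> lo=[3] (size 1, max 3) hi=[24] (size 1, min 24) -> median=13.5
Step 3: insert 45 -> lo=[3, 24] (size 2, max 24) hi=[45] (size 1, min 45) -> median=24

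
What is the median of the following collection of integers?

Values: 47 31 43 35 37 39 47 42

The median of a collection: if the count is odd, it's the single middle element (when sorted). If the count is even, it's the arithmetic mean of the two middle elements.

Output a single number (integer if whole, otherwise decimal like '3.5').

Answer: 40.5

Derivation:
Step 1: insert 47 -> lo=[47] (size 1, max 47) hi=[] (size 0) -> median=47
Step 2: insert 31 -> lo=[31] (size 1, max 31) hi=[47] (size 1, min 47) -> median=39
Step 3: insert 43 -> lo=[31, 43] (size 2, max 43) hi=[47] (size 1, min 47) -> median=43
Step 4: insert 35 -> lo=[31, 35] (size 2, max 35) hi=[43, 47] (size 2, min 43) -> median=39
Step 5: insert 37 -> lo=[31, 35, 37] (size 3, max 37) hi=[43, 47] (size 2, min 43) -> median=37
Step 6: insert 39 -> lo=[31, 35, 37] (size 3, max 37) hi=[39, 43, 47] (size 3, min 39) -> median=38
Step 7: insert 47 -> lo=[31, 35, 37, 39] (size 4, max 39) hi=[43, 47, 47] (size 3, min 43) -> median=39
Step 8: insert 42 -> lo=[31, 35, 37, 39] (size 4, max 39) hi=[42, 43, 47, 47] (size 4, min 42) -> median=40.5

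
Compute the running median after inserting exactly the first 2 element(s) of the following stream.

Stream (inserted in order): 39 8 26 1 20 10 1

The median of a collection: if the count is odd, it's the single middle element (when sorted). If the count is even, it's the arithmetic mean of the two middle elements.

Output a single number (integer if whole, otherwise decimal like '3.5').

Step 1: insert 39 -> lo=[39] (size 1, max 39) hi=[] (size 0) -> median=39
Step 2: insert 8 -> lo=[8] (size 1, max 8) hi=[39] (size 1, min 39) -> median=23.5

Answer: 23.5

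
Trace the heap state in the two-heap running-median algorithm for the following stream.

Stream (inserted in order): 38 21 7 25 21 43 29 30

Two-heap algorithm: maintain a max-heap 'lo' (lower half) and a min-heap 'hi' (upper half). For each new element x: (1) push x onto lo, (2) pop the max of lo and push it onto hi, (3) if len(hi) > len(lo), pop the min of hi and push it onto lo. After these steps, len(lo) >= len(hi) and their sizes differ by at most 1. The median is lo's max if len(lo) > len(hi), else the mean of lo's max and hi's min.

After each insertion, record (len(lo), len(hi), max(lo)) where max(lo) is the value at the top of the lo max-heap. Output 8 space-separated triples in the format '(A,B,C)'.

Step 1: insert 38 -> lo=[38] hi=[] -> (len(lo)=1, len(hi)=0, max(lo)=38)
Step 2: insert 21 -> lo=[21] hi=[38] -> (len(lo)=1, len(hi)=1, max(lo)=21)
Step 3: insert 7 -> lo=[7, 21] hi=[38] -> (len(lo)=2, len(hi)=1, max(lo)=21)
Step 4: insert 25 -> lo=[7, 21] hi=[25, 38] -> (len(lo)=2, len(hi)=2, max(lo)=21)
Step 5: insert 21 -> lo=[7, 21, 21] hi=[25, 38] -> (len(lo)=3, len(hi)=2, max(lo)=21)
Step 6: insert 43 -> lo=[7, 21, 21] hi=[25, 38, 43] -> (len(lo)=3, len(hi)=3, max(lo)=21)
Step 7: insert 29 -> lo=[7, 21, 21, 25] hi=[29, 38, 43] -> (len(lo)=4, len(hi)=3, max(lo)=25)
Step 8: insert 30 -> lo=[7, 21, 21, 25] hi=[29, 30, 38, 43] -> (len(lo)=4, len(hi)=4, max(lo)=25)

Answer: (1,0,38) (1,1,21) (2,1,21) (2,2,21) (3,2,21) (3,3,21) (4,3,25) (4,4,25)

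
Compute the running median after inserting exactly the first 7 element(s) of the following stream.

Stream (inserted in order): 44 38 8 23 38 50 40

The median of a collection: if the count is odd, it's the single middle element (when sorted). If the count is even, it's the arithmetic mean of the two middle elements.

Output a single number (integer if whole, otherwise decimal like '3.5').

Answer: 38

Derivation:
Step 1: insert 44 -> lo=[44] (size 1, max 44) hi=[] (size 0) -> median=44
Step 2: insert 38 -> lo=[38] (size 1, max 38) hi=[44] (size 1, min 44) -> median=41
Step 3: insert 8 -> lo=[8, 38] (size 2, max 38) hi=[44] (size 1, min 44) -> median=38
Step 4: insert 23 -> lo=[8, 23] (size 2, max 23) hi=[38, 44] (size 2, min 38) -> median=30.5
Step 5: insert 38 -> lo=[8, 23, 38] (size 3, max 38) hi=[38, 44] (size 2, min 38) -> median=38
Step 6: insert 50 -> lo=[8, 23, 38] (size 3, max 38) hi=[38, 44, 50] (size 3, min 38) -> median=38
Step 7: insert 40 -> lo=[8, 23, 38, 38] (size 4, max 38) hi=[40, 44, 50] (size 3, min 40) -> median=38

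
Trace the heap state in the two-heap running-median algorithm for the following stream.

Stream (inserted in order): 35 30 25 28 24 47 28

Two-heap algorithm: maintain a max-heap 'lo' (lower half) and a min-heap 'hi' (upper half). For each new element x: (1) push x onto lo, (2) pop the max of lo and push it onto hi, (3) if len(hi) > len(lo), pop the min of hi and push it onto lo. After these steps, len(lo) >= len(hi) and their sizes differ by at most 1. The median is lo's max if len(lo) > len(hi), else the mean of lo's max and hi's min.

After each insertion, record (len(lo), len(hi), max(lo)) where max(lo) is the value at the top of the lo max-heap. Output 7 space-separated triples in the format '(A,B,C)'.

Answer: (1,0,35) (1,1,30) (2,1,30) (2,2,28) (3,2,28) (3,3,28) (4,3,28)

Derivation:
Step 1: insert 35 -> lo=[35] hi=[] -> (len(lo)=1, len(hi)=0, max(lo)=35)
Step 2: insert 30 -> lo=[30] hi=[35] -> (len(lo)=1, len(hi)=1, max(lo)=30)
Step 3: insert 25 -> lo=[25, 30] hi=[35] -> (len(lo)=2, len(hi)=1, max(lo)=30)
Step 4: insert 28 -> lo=[25, 28] hi=[30, 35] -> (len(lo)=2, len(hi)=2, max(lo)=28)
Step 5: insert 24 -> lo=[24, 25, 28] hi=[30, 35] -> (len(lo)=3, len(hi)=2, max(lo)=28)
Step 6: insert 47 -> lo=[24, 25, 28] hi=[30, 35, 47] -> (len(lo)=3, len(hi)=3, max(lo)=28)
Step 7: insert 28 -> lo=[24, 25, 28, 28] hi=[30, 35, 47] -> (len(lo)=4, len(hi)=3, max(lo)=28)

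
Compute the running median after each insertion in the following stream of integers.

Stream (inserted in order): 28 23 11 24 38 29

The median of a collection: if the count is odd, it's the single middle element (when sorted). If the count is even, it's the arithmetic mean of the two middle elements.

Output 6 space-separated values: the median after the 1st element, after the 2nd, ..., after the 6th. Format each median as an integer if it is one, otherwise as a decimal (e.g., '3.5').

Step 1: insert 28 -> lo=[28] (size 1, max 28) hi=[] (size 0) -> median=28
Step 2: insert 23 -> lo=[23] (size 1, max 23) hi=[28] (size 1, min 28) -> median=25.5
Step 3: insert 11 -> lo=[11, 23] (size 2, max 23) hi=[28] (size 1, min 28) -> median=23
Step 4: insert 24 -> lo=[11, 23] (size 2, max 23) hi=[24, 28] (size 2, min 24) -> median=23.5
Step 5: insert 38 -> lo=[11, 23, 24] (size 3, max 24) hi=[28, 38] (size 2, min 28) -> median=24
Step 6: insert 29 -> lo=[11, 23, 24] (size 3, max 24) hi=[28, 29, 38] (size 3, min 28) -> median=26

Answer: 28 25.5 23 23.5 24 26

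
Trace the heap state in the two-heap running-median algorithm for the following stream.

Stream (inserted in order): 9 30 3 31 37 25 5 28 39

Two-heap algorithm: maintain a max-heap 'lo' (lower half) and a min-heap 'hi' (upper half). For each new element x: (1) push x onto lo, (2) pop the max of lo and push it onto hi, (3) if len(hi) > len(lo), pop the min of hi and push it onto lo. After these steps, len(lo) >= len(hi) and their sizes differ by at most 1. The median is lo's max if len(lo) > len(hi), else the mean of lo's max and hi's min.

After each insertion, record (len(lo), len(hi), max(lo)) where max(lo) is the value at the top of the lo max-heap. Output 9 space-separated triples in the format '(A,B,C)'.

Step 1: insert 9 -> lo=[9] hi=[] -> (len(lo)=1, len(hi)=0, max(lo)=9)
Step 2: insert 30 -> lo=[9] hi=[30] -> (len(lo)=1, len(hi)=1, max(lo)=9)
Step 3: insert 3 -> lo=[3, 9] hi=[30] -> (len(lo)=2, len(hi)=1, max(lo)=9)
Step 4: insert 31 -> lo=[3, 9] hi=[30, 31] -> (len(lo)=2, len(hi)=2, max(lo)=9)
Step 5: insert 37 -> lo=[3, 9, 30] hi=[31, 37] -> (len(lo)=3, len(hi)=2, max(lo)=30)
Step 6: insert 25 -> lo=[3, 9, 25] hi=[30, 31, 37] -> (len(lo)=3, len(hi)=3, max(lo)=25)
Step 7: insert 5 -> lo=[3, 5, 9, 25] hi=[30, 31, 37] -> (len(lo)=4, len(hi)=3, max(lo)=25)
Step 8: insert 28 -> lo=[3, 5, 9, 25] hi=[28, 30, 31, 37] -> (len(lo)=4, len(hi)=4, max(lo)=25)
Step 9: insert 39 -> lo=[3, 5, 9, 25, 28] hi=[30, 31, 37, 39] -> (len(lo)=5, len(hi)=4, max(lo)=28)

Answer: (1,0,9) (1,1,9) (2,1,9) (2,2,9) (3,2,30) (3,3,25) (4,3,25) (4,4,25) (5,4,28)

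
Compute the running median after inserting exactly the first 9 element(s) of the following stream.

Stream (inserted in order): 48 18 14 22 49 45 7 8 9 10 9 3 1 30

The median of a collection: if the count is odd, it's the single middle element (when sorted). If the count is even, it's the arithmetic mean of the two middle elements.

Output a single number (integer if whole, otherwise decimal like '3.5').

Answer: 18

Derivation:
Step 1: insert 48 -> lo=[48] (size 1, max 48) hi=[] (size 0) -> median=48
Step 2: insert 18 -> lo=[18] (size 1, max 18) hi=[48] (size 1, min 48) -> median=33
Step 3: insert 14 -> lo=[14, 18] (size 2, max 18) hi=[48] (size 1, min 48) -> median=18
Step 4: insert 22 -> lo=[14, 18] (size 2, max 18) hi=[22, 48] (size 2, min 22) -> median=20
Step 5: insert 49 -> lo=[14, 18, 22] (size 3, max 22) hi=[48, 49] (size 2, min 48) -> median=22
Step 6: insert 45 -> lo=[14, 18, 22] (size 3, max 22) hi=[45, 48, 49] (size 3, min 45) -> median=33.5
Step 7: insert 7 -> lo=[7, 14, 18, 22] (size 4, max 22) hi=[45, 48, 49] (size 3, min 45) -> median=22
Step 8: insert 8 -> lo=[7, 8, 14, 18] (size 4, max 18) hi=[22, 45, 48, 49] (size 4, min 22) -> median=20
Step 9: insert 9 -> lo=[7, 8, 9, 14, 18] (size 5, max 18) hi=[22, 45, 48, 49] (size 4, min 22) -> median=18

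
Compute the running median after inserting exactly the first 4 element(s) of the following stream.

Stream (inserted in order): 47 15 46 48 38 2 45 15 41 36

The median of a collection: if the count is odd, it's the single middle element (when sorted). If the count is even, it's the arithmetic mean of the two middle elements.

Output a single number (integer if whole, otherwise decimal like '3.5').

Step 1: insert 47 -> lo=[47] (size 1, max 47) hi=[] (size 0) -> median=47
Step 2: insert 15 -> lo=[15] (size 1, max 15) hi=[47] (size 1, min 47) -> median=31
Step 3: insert 46 -> lo=[15, 46] (size 2, max 46) hi=[47] (size 1, min 47) -> median=46
Step 4: insert 48 -> lo=[15, 46] (size 2, max 46) hi=[47, 48] (size 2, min 47) -> median=46.5

Answer: 46.5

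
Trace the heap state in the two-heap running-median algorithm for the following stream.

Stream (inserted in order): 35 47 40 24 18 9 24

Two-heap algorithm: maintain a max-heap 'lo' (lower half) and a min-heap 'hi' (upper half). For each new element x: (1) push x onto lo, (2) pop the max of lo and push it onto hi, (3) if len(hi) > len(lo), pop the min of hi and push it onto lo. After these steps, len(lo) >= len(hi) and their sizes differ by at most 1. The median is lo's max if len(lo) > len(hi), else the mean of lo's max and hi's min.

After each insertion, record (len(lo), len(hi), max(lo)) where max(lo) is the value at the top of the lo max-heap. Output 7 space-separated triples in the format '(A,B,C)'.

Answer: (1,0,35) (1,1,35) (2,1,40) (2,2,35) (3,2,35) (3,3,24) (4,3,24)

Derivation:
Step 1: insert 35 -> lo=[35] hi=[] -> (len(lo)=1, len(hi)=0, max(lo)=35)
Step 2: insert 47 -> lo=[35] hi=[47] -> (len(lo)=1, len(hi)=1, max(lo)=35)
Step 3: insert 40 -> lo=[35, 40] hi=[47] -> (len(lo)=2, len(hi)=1, max(lo)=40)
Step 4: insert 24 -> lo=[24, 35] hi=[40, 47] -> (len(lo)=2, len(hi)=2, max(lo)=35)
Step 5: insert 18 -> lo=[18, 24, 35] hi=[40, 47] -> (len(lo)=3, len(hi)=2, max(lo)=35)
Step 6: insert 9 -> lo=[9, 18, 24] hi=[35, 40, 47] -> (len(lo)=3, len(hi)=3, max(lo)=24)
Step 7: insert 24 -> lo=[9, 18, 24, 24] hi=[35, 40, 47] -> (len(lo)=4, len(hi)=3, max(lo)=24)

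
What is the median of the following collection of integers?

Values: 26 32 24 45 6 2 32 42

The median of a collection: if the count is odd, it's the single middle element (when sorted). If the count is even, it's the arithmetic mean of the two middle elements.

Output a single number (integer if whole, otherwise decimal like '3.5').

Answer: 29

Derivation:
Step 1: insert 26 -> lo=[26] (size 1, max 26) hi=[] (size 0) -> median=26
Step 2: insert 32 -> lo=[26] (size 1, max 26) hi=[32] (size 1, min 32) -> median=29
Step 3: insert 24 -> lo=[24, 26] (size 2, max 26) hi=[32] (size 1, min 32) -> median=26
Step 4: insert 45 -> lo=[24, 26] (size 2, max 26) hi=[32, 45] (size 2, min 32) -> median=29
Step 5: insert 6 -> lo=[6, 24, 26] (size 3, max 26) hi=[32, 45] (size 2, min 32) -> median=26
Step 6: insert 2 -> lo=[2, 6, 24] (size 3, max 24) hi=[26, 32, 45] (size 3, min 26) -> median=25
Step 7: insert 32 -> lo=[2, 6, 24, 26] (size 4, max 26) hi=[32, 32, 45] (size 3, min 32) -> median=26
Step 8: insert 42 -> lo=[2, 6, 24, 26] (size 4, max 26) hi=[32, 32, 42, 45] (size 4, min 32) -> median=29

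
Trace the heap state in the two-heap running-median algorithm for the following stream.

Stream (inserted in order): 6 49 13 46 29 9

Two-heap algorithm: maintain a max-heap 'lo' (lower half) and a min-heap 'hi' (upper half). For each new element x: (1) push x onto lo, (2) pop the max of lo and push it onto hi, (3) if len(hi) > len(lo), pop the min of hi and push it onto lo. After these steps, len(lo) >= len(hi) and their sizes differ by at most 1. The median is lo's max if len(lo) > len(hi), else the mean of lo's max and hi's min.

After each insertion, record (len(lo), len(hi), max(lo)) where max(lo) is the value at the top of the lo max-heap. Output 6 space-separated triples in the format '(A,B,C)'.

Answer: (1,0,6) (1,1,6) (2,1,13) (2,2,13) (3,2,29) (3,3,13)

Derivation:
Step 1: insert 6 -> lo=[6] hi=[] -> (len(lo)=1, len(hi)=0, max(lo)=6)
Step 2: insert 49 -> lo=[6] hi=[49] -> (len(lo)=1, len(hi)=1, max(lo)=6)
Step 3: insert 13 -> lo=[6, 13] hi=[49] -> (len(lo)=2, len(hi)=1, max(lo)=13)
Step 4: insert 46 -> lo=[6, 13] hi=[46, 49] -> (len(lo)=2, len(hi)=2, max(lo)=13)
Step 5: insert 29 -> lo=[6, 13, 29] hi=[46, 49] -> (len(lo)=3, len(hi)=2, max(lo)=29)
Step 6: insert 9 -> lo=[6, 9, 13] hi=[29, 46, 49] -> (len(lo)=3, len(hi)=3, max(lo)=13)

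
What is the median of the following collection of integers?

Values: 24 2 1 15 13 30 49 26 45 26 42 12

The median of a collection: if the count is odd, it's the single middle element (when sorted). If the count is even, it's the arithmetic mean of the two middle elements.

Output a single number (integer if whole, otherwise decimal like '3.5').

Answer: 25

Derivation:
Step 1: insert 24 -> lo=[24] (size 1, max 24) hi=[] (size 0) -> median=24
Step 2: insert 2 -> lo=[2] (size 1, max 2) hi=[24] (size 1, min 24) -> median=13
Step 3: insert 1 -> lo=[1, 2] (size 2, max 2) hi=[24] (size 1, min 24) -> median=2
Step 4: insert 15 -> lo=[1, 2] (size 2, max 2) hi=[15, 24] (size 2, min 15) -> median=8.5
Step 5: insert 13 -> lo=[1, 2, 13] (size 3, max 13) hi=[15, 24] (size 2, min 15) -> median=13
Step 6: insert 30 -> lo=[1, 2, 13] (size 3, max 13) hi=[15, 24, 30] (size 3, min 15) -> median=14
Step 7: insert 49 -> lo=[1, 2, 13, 15] (size 4, max 15) hi=[24, 30, 49] (size 3, min 24) -> median=15
Step 8: insert 26 -> lo=[1, 2, 13, 15] (size 4, max 15) hi=[24, 26, 30, 49] (size 4, min 24) -> median=19.5
Step 9: insert 45 -> lo=[1, 2, 13, 15, 24] (size 5, max 24) hi=[26, 30, 45, 49] (size 4, min 26) -> median=24
Step 10: insert 26 -> lo=[1, 2, 13, 15, 24] (size 5, max 24) hi=[26, 26, 30, 45, 49] (size 5, min 26) -> median=25
Step 11: insert 42 -> lo=[1, 2, 13, 15, 24, 26] (size 6, max 26) hi=[26, 30, 42, 45, 49] (size 5, min 26) -> median=26
Step 12: insert 12 -> lo=[1, 2, 12, 13, 15, 24] (size 6, max 24) hi=[26, 26, 30, 42, 45, 49] (size 6, min 26) -> median=25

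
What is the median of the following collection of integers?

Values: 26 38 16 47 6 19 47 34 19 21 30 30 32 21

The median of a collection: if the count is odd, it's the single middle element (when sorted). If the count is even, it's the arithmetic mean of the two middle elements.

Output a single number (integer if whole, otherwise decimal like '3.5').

Step 1: insert 26 -> lo=[26] (size 1, max 26) hi=[] (size 0) -> median=26
Step 2: insert 38 -> lo=[26] (size 1, max 26) hi=[38] (size 1, min 38) -> median=32
Step 3: insert 16 -> lo=[16, 26] (size 2, max 26) hi=[38] (size 1, min 38) -> median=26
Step 4: insert 47 -> lo=[16, 26] (size 2, max 26) hi=[38, 47] (size 2, min 38) -> median=32
Step 5: insert 6 -> lo=[6, 16, 26] (size 3, max 26) hi=[38, 47] (size 2, min 38) -> median=26
Step 6: insert 19 -> lo=[6, 16, 19] (size 3, max 19) hi=[26, 38, 47] (size 3, min 26) -> median=22.5
Step 7: insert 47 -> lo=[6, 16, 19, 26] (size 4, max 26) hi=[38, 47, 47] (size 3, min 38) -> median=26
Step 8: insert 34 -> lo=[6, 16, 19, 26] (size 4, max 26) hi=[34, 38, 47, 47] (size 4, min 34) -> median=30
Step 9: insert 19 -> lo=[6, 16, 19, 19, 26] (size 5, max 26) hi=[34, 38, 47, 47] (size 4, min 34) -> median=26
Step 10: insert 21 -> lo=[6, 16, 19, 19, 21] (size 5, max 21) hi=[26, 34, 38, 47, 47] (size 5, min 26) -> median=23.5
Step 11: insert 30 -> lo=[6, 16, 19, 19, 21, 26] (size 6, max 26) hi=[30, 34, 38, 47, 47] (size 5, min 30) -> median=26
Step 12: insert 30 -> lo=[6, 16, 19, 19, 21, 26] (size 6, max 26) hi=[30, 30, 34, 38, 47, 47] (size 6, min 30) -> median=28
Step 13: insert 32 -> lo=[6, 16, 19, 19, 21, 26, 30] (size 7, max 30) hi=[30, 32, 34, 38, 47, 47] (size 6, min 30) -> median=30
Step 14: insert 21 -> lo=[6, 16, 19, 19, 21, 21, 26] (size 7, max 26) hi=[30, 30, 32, 34, 38, 47, 47] (size 7, min 30) -> median=28

Answer: 28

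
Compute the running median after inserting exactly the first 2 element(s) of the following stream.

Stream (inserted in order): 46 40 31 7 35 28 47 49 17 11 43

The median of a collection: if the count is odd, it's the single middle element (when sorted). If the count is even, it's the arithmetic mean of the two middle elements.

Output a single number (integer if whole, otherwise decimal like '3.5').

Step 1: insert 46 -> lo=[46] (size 1, max 46) hi=[] (size 0) -> median=46
Step 2: insert 40 -> lo=[40] (size 1, max 40) hi=[46] (size 1, min 46) -> median=43

Answer: 43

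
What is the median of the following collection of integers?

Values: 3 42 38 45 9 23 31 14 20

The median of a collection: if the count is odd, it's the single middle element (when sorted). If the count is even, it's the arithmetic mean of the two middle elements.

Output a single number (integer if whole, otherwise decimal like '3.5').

Answer: 23

Derivation:
Step 1: insert 3 -> lo=[3] (size 1, max 3) hi=[] (size 0) -> median=3
Step 2: insert 42 -> lo=[3] (size 1, max 3) hi=[42] (size 1, min 42) -> median=22.5
Step 3: insert 38 -> lo=[3, 38] (size 2, max 38) hi=[42] (size 1, min 42) -> median=38
Step 4: insert 45 -> lo=[3, 38] (size 2, max 38) hi=[42, 45] (size 2, min 42) -> median=40
Step 5: insert 9 -> lo=[3, 9, 38] (size 3, max 38) hi=[42, 45] (size 2, min 42) -> median=38
Step 6: insert 23 -> lo=[3, 9, 23] (size 3, max 23) hi=[38, 42, 45] (size 3, min 38) -> median=30.5
Step 7: insert 31 -> lo=[3, 9, 23, 31] (size 4, max 31) hi=[38, 42, 45] (size 3, min 38) -> median=31
Step 8: insert 14 -> lo=[3, 9, 14, 23] (size 4, max 23) hi=[31, 38, 42, 45] (size 4, min 31) -> median=27
Step 9: insert 20 -> lo=[3, 9, 14, 20, 23] (size 5, max 23) hi=[31, 38, 42, 45] (size 4, min 31) -> median=23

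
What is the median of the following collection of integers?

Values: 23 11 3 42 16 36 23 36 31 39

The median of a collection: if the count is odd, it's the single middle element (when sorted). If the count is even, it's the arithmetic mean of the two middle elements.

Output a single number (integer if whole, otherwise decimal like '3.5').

Step 1: insert 23 -> lo=[23] (size 1, max 23) hi=[] (size 0) -> median=23
Step 2: insert 11 -> lo=[11] (size 1, max 11) hi=[23] (size 1, min 23) -> median=17
Step 3: insert 3 -> lo=[3, 11] (size 2, max 11) hi=[23] (size 1, min 23) -> median=11
Step 4: insert 42 -> lo=[3, 11] (size 2, max 11) hi=[23, 42] (size 2, min 23) -> median=17
Step 5: insert 16 -> lo=[3, 11, 16] (size 3, max 16) hi=[23, 42] (size 2, min 23) -> median=16
Step 6: insert 36 -> lo=[3, 11, 16] (size 3, max 16) hi=[23, 36, 42] (size 3, min 23) -> median=19.5
Step 7: insert 23 -> lo=[3, 11, 16, 23] (size 4, max 23) hi=[23, 36, 42] (size 3, min 23) -> median=23
Step 8: insert 36 -> lo=[3, 11, 16, 23] (size 4, max 23) hi=[23, 36, 36, 42] (size 4, min 23) -> median=23
Step 9: insert 31 -> lo=[3, 11, 16, 23, 23] (size 5, max 23) hi=[31, 36, 36, 42] (size 4, min 31) -> median=23
Step 10: insert 39 -> lo=[3, 11, 16, 23, 23] (size 5, max 23) hi=[31, 36, 36, 39, 42] (size 5, min 31) -> median=27

Answer: 27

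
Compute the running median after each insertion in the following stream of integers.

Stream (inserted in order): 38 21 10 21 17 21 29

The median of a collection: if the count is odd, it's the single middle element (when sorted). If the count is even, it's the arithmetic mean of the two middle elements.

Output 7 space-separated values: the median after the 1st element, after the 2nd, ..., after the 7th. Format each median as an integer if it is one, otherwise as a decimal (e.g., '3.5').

Answer: 38 29.5 21 21 21 21 21

Derivation:
Step 1: insert 38 -> lo=[38] (size 1, max 38) hi=[] (size 0) -> median=38
Step 2: insert 21 -> lo=[21] (size 1, max 21) hi=[38] (size 1, min 38) -> median=29.5
Step 3: insert 10 -> lo=[10, 21] (size 2, max 21) hi=[38] (size 1, min 38) -> median=21
Step 4: insert 21 -> lo=[10, 21] (size 2, max 21) hi=[21, 38] (size 2, min 21) -> median=21
Step 5: insert 17 -> lo=[10, 17, 21] (size 3, max 21) hi=[21, 38] (size 2, min 21) -> median=21
Step 6: insert 21 -> lo=[10, 17, 21] (size 3, max 21) hi=[21, 21, 38] (size 3, min 21) -> median=21
Step 7: insert 29 -> lo=[10, 17, 21, 21] (size 4, max 21) hi=[21, 29, 38] (size 3, min 21) -> median=21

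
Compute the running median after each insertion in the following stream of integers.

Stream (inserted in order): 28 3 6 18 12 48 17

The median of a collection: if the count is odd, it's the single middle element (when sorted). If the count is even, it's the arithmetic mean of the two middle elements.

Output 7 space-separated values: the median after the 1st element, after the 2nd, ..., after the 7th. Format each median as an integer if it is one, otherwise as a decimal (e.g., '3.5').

Step 1: insert 28 -> lo=[28] (size 1, max 28) hi=[] (size 0) -> median=28
Step 2: insert 3 -> lo=[3] (size 1, max 3) hi=[28] (size 1, min 28) -> median=15.5
Step 3: insert 6 -> lo=[3, 6] (size 2, max 6) hi=[28] (size 1, min 28) -> median=6
Step 4: insert 18 -> lo=[3, 6] (size 2, max 6) hi=[18, 28] (size 2, min 18) -> median=12
Step 5: insert 12 -> lo=[3, 6, 12] (size 3, max 12) hi=[18, 28] (size 2, min 18) -> median=12
Step 6: insert 48 -> lo=[3, 6, 12] (size 3, max 12) hi=[18, 28, 48] (size 3, min 18) -> median=15
Step 7: insert 17 -> lo=[3, 6, 12, 17] (size 4, max 17) hi=[18, 28, 48] (size 3, min 18) -> median=17

Answer: 28 15.5 6 12 12 15 17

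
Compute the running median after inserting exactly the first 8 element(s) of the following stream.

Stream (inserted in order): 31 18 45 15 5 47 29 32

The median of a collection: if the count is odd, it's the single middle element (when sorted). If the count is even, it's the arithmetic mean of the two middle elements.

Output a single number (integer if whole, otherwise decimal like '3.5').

Answer: 30

Derivation:
Step 1: insert 31 -> lo=[31] (size 1, max 31) hi=[] (size 0) -> median=31
Step 2: insert 18 -> lo=[18] (size 1, max 18) hi=[31] (size 1, min 31) -> median=24.5
Step 3: insert 45 -> lo=[18, 31] (size 2, max 31) hi=[45] (size 1, min 45) -> median=31
Step 4: insert 15 -> lo=[15, 18] (size 2, max 18) hi=[31, 45] (size 2, min 31) -> median=24.5
Step 5: insert 5 -> lo=[5, 15, 18] (size 3, max 18) hi=[31, 45] (size 2, min 31) -> median=18
Step 6: insert 47 -> lo=[5, 15, 18] (size 3, max 18) hi=[31, 45, 47] (size 3, min 31) -> median=24.5
Step 7: insert 29 -> lo=[5, 15, 18, 29] (size 4, max 29) hi=[31, 45, 47] (size 3, min 31) -> median=29
Step 8: insert 32 -> lo=[5, 15, 18, 29] (size 4, max 29) hi=[31, 32, 45, 47] (size 4, min 31) -> median=30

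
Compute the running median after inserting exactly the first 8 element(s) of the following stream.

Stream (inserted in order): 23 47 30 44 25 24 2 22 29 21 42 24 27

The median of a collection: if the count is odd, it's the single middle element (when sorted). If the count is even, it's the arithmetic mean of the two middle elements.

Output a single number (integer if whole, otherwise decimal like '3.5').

Answer: 24.5

Derivation:
Step 1: insert 23 -> lo=[23] (size 1, max 23) hi=[] (size 0) -> median=23
Step 2: insert 47 -> lo=[23] (size 1, max 23) hi=[47] (size 1, min 47) -> median=35
Step 3: insert 30 -> lo=[23, 30] (size 2, max 30) hi=[47] (size 1, min 47) -> median=30
Step 4: insert 44 -> lo=[23, 30] (size 2, max 30) hi=[44, 47] (size 2, min 44) -> median=37
Step 5: insert 25 -> lo=[23, 25, 30] (size 3, max 30) hi=[44, 47] (size 2, min 44) -> median=30
Step 6: insert 24 -> lo=[23, 24, 25] (size 3, max 25) hi=[30, 44, 47] (size 3, min 30) -> median=27.5
Step 7: insert 2 -> lo=[2, 23, 24, 25] (size 4, max 25) hi=[30, 44, 47] (size 3, min 30) -> median=25
Step 8: insert 22 -> lo=[2, 22, 23, 24] (size 4, max 24) hi=[25, 30, 44, 47] (size 4, min 25) -> median=24.5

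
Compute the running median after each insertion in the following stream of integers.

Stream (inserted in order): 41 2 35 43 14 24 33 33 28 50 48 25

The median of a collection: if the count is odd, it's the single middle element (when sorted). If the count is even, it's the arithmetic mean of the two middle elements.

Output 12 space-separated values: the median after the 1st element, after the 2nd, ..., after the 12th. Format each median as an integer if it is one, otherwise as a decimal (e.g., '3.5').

Answer: 41 21.5 35 38 35 29.5 33 33 33 33 33 33

Derivation:
Step 1: insert 41 -> lo=[41] (size 1, max 41) hi=[] (size 0) -> median=41
Step 2: insert 2 -> lo=[2] (size 1, max 2) hi=[41] (size 1, min 41) -> median=21.5
Step 3: insert 35 -> lo=[2, 35] (size 2, max 35) hi=[41] (size 1, min 41) -> median=35
Step 4: insert 43 -> lo=[2, 35] (size 2, max 35) hi=[41, 43] (size 2, min 41) -> median=38
Step 5: insert 14 -> lo=[2, 14, 35] (size 3, max 35) hi=[41, 43] (size 2, min 41) -> median=35
Step 6: insert 24 -> lo=[2, 14, 24] (size 3, max 24) hi=[35, 41, 43] (size 3, min 35) -> median=29.5
Step 7: insert 33 -> lo=[2, 14, 24, 33] (size 4, max 33) hi=[35, 41, 43] (size 3, min 35) -> median=33
Step 8: insert 33 -> lo=[2, 14, 24, 33] (size 4, max 33) hi=[33, 35, 41, 43] (size 4, min 33) -> median=33
Step 9: insert 28 -> lo=[2, 14, 24, 28, 33] (size 5, max 33) hi=[33, 35, 41, 43] (size 4, min 33) -> median=33
Step 10: insert 50 -> lo=[2, 14, 24, 28, 33] (size 5, max 33) hi=[33, 35, 41, 43, 50] (size 5, min 33) -> median=33
Step 11: insert 48 -> lo=[2, 14, 24, 28, 33, 33] (size 6, max 33) hi=[35, 41, 43, 48, 50] (size 5, min 35) -> median=33
Step 12: insert 25 -> lo=[2, 14, 24, 25, 28, 33] (size 6, max 33) hi=[33, 35, 41, 43, 48, 50] (size 6, min 33) -> median=33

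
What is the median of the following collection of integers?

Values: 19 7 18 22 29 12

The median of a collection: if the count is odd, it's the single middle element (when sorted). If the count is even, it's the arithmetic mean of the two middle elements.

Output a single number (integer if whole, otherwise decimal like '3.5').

Step 1: insert 19 -> lo=[19] (size 1, max 19) hi=[] (size 0) -> median=19
Step 2: insert 7 -> lo=[7] (size 1, max 7) hi=[19] (size 1, min 19) -> median=13
Step 3: insert 18 -> lo=[7, 18] (size 2, max 18) hi=[19] (size 1, min 19) -> median=18
Step 4: insert 22 -> lo=[7, 18] (size 2, max 18) hi=[19, 22] (size 2, min 19) -> median=18.5
Step 5: insert 29 -> lo=[7, 18, 19] (size 3, max 19) hi=[22, 29] (size 2, min 22) -> median=19
Step 6: insert 12 -> lo=[7, 12, 18] (size 3, max 18) hi=[19, 22, 29] (size 3, min 19) -> median=18.5

Answer: 18.5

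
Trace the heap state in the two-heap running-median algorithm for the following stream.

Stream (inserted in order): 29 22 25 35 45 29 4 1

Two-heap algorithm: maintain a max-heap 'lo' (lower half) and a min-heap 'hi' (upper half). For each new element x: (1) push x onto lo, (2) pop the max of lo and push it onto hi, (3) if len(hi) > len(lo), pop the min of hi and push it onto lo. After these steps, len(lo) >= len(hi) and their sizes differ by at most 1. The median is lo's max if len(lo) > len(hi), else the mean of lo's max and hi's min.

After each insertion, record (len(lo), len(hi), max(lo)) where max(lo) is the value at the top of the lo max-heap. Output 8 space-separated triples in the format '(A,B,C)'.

Answer: (1,0,29) (1,1,22) (2,1,25) (2,2,25) (3,2,29) (3,3,29) (4,3,29) (4,4,25)

Derivation:
Step 1: insert 29 -> lo=[29] hi=[] -> (len(lo)=1, len(hi)=0, max(lo)=29)
Step 2: insert 22 -> lo=[22] hi=[29] -> (len(lo)=1, len(hi)=1, max(lo)=22)
Step 3: insert 25 -> lo=[22, 25] hi=[29] -> (len(lo)=2, len(hi)=1, max(lo)=25)
Step 4: insert 35 -> lo=[22, 25] hi=[29, 35] -> (len(lo)=2, len(hi)=2, max(lo)=25)
Step 5: insert 45 -> lo=[22, 25, 29] hi=[35, 45] -> (len(lo)=3, len(hi)=2, max(lo)=29)
Step 6: insert 29 -> lo=[22, 25, 29] hi=[29, 35, 45] -> (len(lo)=3, len(hi)=3, max(lo)=29)
Step 7: insert 4 -> lo=[4, 22, 25, 29] hi=[29, 35, 45] -> (len(lo)=4, len(hi)=3, max(lo)=29)
Step 8: insert 1 -> lo=[1, 4, 22, 25] hi=[29, 29, 35, 45] -> (len(lo)=4, len(hi)=4, max(lo)=25)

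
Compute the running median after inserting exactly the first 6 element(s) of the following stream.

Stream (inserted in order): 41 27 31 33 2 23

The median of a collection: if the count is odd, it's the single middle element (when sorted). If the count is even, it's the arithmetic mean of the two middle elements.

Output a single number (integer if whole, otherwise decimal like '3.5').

Answer: 29

Derivation:
Step 1: insert 41 -> lo=[41] (size 1, max 41) hi=[] (size 0) -> median=41
Step 2: insert 27 -> lo=[27] (size 1, max 27) hi=[41] (size 1, min 41) -> median=34
Step 3: insert 31 -> lo=[27, 31] (size 2, max 31) hi=[41] (size 1, min 41) -> median=31
Step 4: insert 33 -> lo=[27, 31] (size 2, max 31) hi=[33, 41] (size 2, min 33) -> median=32
Step 5: insert 2 -> lo=[2, 27, 31] (size 3, max 31) hi=[33, 41] (size 2, min 33) -> median=31
Step 6: insert 23 -> lo=[2, 23, 27] (size 3, max 27) hi=[31, 33, 41] (size 3, min 31) -> median=29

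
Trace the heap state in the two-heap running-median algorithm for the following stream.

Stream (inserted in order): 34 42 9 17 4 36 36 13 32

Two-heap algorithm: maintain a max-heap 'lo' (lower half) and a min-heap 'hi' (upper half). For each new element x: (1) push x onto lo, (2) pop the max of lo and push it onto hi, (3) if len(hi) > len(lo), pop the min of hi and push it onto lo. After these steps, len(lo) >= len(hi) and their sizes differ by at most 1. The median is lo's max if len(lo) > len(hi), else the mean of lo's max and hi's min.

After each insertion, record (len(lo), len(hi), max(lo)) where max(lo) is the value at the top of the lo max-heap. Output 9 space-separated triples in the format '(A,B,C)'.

Step 1: insert 34 -> lo=[34] hi=[] -> (len(lo)=1, len(hi)=0, max(lo)=34)
Step 2: insert 42 -> lo=[34] hi=[42] -> (len(lo)=1, len(hi)=1, max(lo)=34)
Step 3: insert 9 -> lo=[9, 34] hi=[42] -> (len(lo)=2, len(hi)=1, max(lo)=34)
Step 4: insert 17 -> lo=[9, 17] hi=[34, 42] -> (len(lo)=2, len(hi)=2, max(lo)=17)
Step 5: insert 4 -> lo=[4, 9, 17] hi=[34, 42] -> (len(lo)=3, len(hi)=2, max(lo)=17)
Step 6: insert 36 -> lo=[4, 9, 17] hi=[34, 36, 42] -> (len(lo)=3, len(hi)=3, max(lo)=17)
Step 7: insert 36 -> lo=[4, 9, 17, 34] hi=[36, 36, 42] -> (len(lo)=4, len(hi)=3, max(lo)=34)
Step 8: insert 13 -> lo=[4, 9, 13, 17] hi=[34, 36, 36, 42] -> (len(lo)=4, len(hi)=4, max(lo)=17)
Step 9: insert 32 -> lo=[4, 9, 13, 17, 32] hi=[34, 36, 36, 42] -> (len(lo)=5, len(hi)=4, max(lo)=32)

Answer: (1,0,34) (1,1,34) (2,1,34) (2,2,17) (3,2,17) (3,3,17) (4,3,34) (4,4,17) (5,4,32)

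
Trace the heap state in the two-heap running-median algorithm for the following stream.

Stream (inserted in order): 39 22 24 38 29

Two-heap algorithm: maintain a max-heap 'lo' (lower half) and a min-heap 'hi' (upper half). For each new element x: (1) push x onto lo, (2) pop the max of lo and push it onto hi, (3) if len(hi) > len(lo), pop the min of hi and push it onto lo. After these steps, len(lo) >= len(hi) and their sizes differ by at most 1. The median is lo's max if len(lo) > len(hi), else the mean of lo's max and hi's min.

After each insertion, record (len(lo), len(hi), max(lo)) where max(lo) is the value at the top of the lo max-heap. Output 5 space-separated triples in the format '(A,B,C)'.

Answer: (1,0,39) (1,1,22) (2,1,24) (2,2,24) (3,2,29)

Derivation:
Step 1: insert 39 -> lo=[39] hi=[] -> (len(lo)=1, len(hi)=0, max(lo)=39)
Step 2: insert 22 -> lo=[22] hi=[39] -> (len(lo)=1, len(hi)=1, max(lo)=22)
Step 3: insert 24 -> lo=[22, 24] hi=[39] -> (len(lo)=2, len(hi)=1, max(lo)=24)
Step 4: insert 38 -> lo=[22, 24] hi=[38, 39] -> (len(lo)=2, len(hi)=2, max(lo)=24)
Step 5: insert 29 -> lo=[22, 24, 29] hi=[38, 39] -> (len(lo)=3, len(hi)=2, max(lo)=29)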